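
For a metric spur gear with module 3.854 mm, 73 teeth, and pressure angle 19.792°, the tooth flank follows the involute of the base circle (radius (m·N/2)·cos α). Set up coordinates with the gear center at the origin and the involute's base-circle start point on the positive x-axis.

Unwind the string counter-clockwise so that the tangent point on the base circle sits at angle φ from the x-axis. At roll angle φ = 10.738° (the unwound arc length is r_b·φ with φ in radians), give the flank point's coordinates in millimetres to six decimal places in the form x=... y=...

x=134.665435 y=0.289412

pitch radius r_p = m·N/2 = 3.854·73/2 = 140.671000
base radius r_b = r_p·cos α = 140.671000·cos 19.792° = 132.361291
roll angle φ = 10.738° = 0.18741346 rad
x = r_b·(cos φ + φ·sin φ) = 132.361291·(0.98248944 + 0.18741346·0.18631827) = 134.665435
y = r_b·(sin φ − φ·cos φ) = 132.361291·(0.18631827 − 0.18741346·0.98248944) = 0.289412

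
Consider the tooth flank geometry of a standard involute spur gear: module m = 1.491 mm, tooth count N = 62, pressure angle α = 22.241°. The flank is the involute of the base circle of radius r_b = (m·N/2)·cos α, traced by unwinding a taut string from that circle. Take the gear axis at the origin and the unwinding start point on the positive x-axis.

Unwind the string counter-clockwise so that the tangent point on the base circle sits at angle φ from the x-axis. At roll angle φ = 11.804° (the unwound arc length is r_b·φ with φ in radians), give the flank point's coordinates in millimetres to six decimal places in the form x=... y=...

pitch radius r_p = m·N/2 = 1.491·62/2 = 46.221000
base radius r_b = r_p·cos α = 46.221000·cos 22.241° = 42.782156
roll angle φ = 11.804° = 0.20601866 rad
x = r_b·(cos φ + φ·sin φ) = 42.782156·(0.97885311 + 0.20601866·0.20456439) = 43.680461
y = r_b·(sin φ − φ·cos φ) = 42.782156·(0.20456439 − 0.20601866·0.97885311) = 0.124170

x=43.680461 y=0.124170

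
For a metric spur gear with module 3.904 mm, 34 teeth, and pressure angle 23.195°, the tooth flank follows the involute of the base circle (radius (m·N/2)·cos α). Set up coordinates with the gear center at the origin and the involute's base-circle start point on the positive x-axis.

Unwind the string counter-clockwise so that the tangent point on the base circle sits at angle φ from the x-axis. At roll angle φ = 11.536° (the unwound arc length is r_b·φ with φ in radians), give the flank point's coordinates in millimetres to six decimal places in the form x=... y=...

pitch radius r_p = m·N/2 = 3.904·34/2 = 66.368000
base radius r_b = r_p·cos α = 66.368000·cos 23.195° = 61.003456
roll angle φ = 11.536° = 0.20134118 rad
x = r_b·(cos φ + φ·sin φ) = 61.003456·(0.97979924 + 0.20134118·0.19998360) = 62.227440
y = r_b·(sin φ − φ·cos φ) = 61.003456·(0.19998360 − 0.20134118·0.97979924) = 0.165299

x=62.227440 y=0.165299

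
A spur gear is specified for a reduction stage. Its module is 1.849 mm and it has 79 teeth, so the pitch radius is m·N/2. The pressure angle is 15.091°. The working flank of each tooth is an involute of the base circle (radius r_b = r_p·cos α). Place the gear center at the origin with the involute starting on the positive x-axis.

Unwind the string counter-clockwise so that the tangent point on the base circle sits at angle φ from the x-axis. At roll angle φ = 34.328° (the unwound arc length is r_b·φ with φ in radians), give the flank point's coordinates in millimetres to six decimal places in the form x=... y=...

pitch radius r_p = m·N/2 = 1.849·79/2 = 73.035500
base radius r_b = r_p·cos α = 73.035500·cos 15.091° = 70.516764
roll angle φ = 34.328° = 0.59913663 rad
x = r_b·(cos φ + φ·sin φ) = 70.516764·(0.82582281 + 0.59913663·0.56392969) = 82.059917
y = r_b·(sin φ − φ·cos φ) = 70.516764·(0.56392969 − 0.59913663·0.82582281) = 4.876164

x=82.059917 y=4.876164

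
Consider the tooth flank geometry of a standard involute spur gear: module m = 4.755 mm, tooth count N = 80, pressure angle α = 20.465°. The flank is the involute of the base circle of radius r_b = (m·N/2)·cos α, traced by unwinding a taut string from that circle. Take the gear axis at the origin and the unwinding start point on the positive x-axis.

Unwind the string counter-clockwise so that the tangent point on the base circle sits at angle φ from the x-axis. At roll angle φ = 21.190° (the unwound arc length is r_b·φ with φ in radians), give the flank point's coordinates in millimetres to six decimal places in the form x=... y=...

pitch radius r_p = m·N/2 = 4.755·80/2 = 190.200000
base radius r_b = r_p·cos α = 190.200000·cos 20.465° = 178.195707
roll angle φ = 21.190° = 0.36983527 rad
x = r_b·(cos φ + φ·sin φ) = 178.195707·(0.93238690 + 0.36983527·0.36146184) = 189.968783
y = r_b·(sin φ − φ·cos φ) = 178.195707·(0.36146184 − 0.36983527·0.93238690) = 2.963801

x=189.968783 y=2.963801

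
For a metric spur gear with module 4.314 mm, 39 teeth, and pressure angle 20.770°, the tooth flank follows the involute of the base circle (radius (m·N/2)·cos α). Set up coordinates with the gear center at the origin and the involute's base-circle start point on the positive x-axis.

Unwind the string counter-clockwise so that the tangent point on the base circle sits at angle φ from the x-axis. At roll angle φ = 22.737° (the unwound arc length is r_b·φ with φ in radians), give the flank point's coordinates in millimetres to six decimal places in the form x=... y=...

pitch radius r_p = m·N/2 = 4.314·39/2 = 84.123000
base radius r_b = r_p·cos α = 84.123000·cos 20.770° = 78.655971
roll angle φ = 22.737° = 0.39683551 rad
x = r_b·(cos φ + φ·sin φ) = 78.655971·(0.92228869 + 0.39683551·0.38650171) = 84.607577
y = r_b·(sin φ − φ·cos φ) = 78.655971·(0.38650171 − 0.39683551·0.92228869) = 1.612825

x=84.607577 y=1.612825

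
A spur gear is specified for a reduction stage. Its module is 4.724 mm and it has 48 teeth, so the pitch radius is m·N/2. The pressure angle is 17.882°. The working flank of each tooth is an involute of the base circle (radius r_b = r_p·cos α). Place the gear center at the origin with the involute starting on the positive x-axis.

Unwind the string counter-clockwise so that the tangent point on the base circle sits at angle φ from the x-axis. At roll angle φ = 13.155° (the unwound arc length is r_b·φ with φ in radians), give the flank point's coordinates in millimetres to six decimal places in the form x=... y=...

x=110.705499 y=0.433021

pitch radius r_p = m·N/2 = 4.724·48/2 = 113.376000
base radius r_b = r_p·cos α = 113.376000·cos 17.882° = 107.898909
roll angle φ = 13.155° = 0.22959806 rad
x = r_b·(cos φ + φ·sin φ) = 107.898909·(0.97375795 + 0.22959806·0.22758615) = 110.705499
y = r_b·(sin φ − φ·cos φ) = 107.898909·(0.22758615 − 0.22959806·0.97375795) = 0.433021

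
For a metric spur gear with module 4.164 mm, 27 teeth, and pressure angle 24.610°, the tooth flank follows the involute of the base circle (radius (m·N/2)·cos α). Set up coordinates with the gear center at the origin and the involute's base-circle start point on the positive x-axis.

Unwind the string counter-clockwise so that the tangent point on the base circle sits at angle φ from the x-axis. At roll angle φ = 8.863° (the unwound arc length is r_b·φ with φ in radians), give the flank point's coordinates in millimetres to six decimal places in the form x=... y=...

pitch radius r_p = m·N/2 = 4.164·27/2 = 56.214000
base radius r_b = r_p·cos α = 56.214000·cos 24.610° = 51.107714
roll angle φ = 8.863° = 0.15468853 rad
x = r_b·(cos φ + φ·sin φ) = 51.107714·(0.98805957 + 0.15468853·0.15407236) = 51.715527
y = r_b·(sin φ − φ·cos φ) = 51.107714·(0.15407236 − 0.15468853·0.98805957) = 0.062907

x=51.715527 y=0.062907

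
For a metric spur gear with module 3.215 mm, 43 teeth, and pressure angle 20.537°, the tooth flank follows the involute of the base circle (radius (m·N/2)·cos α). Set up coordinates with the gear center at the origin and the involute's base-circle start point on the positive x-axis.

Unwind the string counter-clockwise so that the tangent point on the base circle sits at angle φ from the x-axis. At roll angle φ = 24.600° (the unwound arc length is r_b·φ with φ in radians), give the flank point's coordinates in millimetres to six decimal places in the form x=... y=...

x=70.423515 y=1.676452

pitch radius r_p = m·N/2 = 3.215·43/2 = 69.122500
base radius r_b = r_p·cos α = 69.122500·cos 20.537° = 64.729478
roll angle φ = 24.600° = 0.42935100 rad
x = r_b·(cos φ + φ·sin φ) = 64.729478·(0.90923611 + 0.42935100·0.41628079) = 70.423515
y = r_b·(sin φ − φ·cos φ) = 64.729478·(0.41628079 − 0.42935100·0.90923611) = 1.676452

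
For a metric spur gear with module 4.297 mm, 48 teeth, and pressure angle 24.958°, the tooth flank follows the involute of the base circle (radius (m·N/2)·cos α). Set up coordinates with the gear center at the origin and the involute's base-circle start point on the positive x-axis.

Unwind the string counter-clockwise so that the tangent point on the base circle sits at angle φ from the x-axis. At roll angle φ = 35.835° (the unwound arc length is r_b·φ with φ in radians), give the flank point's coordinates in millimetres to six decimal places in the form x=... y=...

x=110.034684 y=7.330763

pitch radius r_p = m·N/2 = 4.297·48/2 = 103.128000
base radius r_b = r_p·cos α = 103.128000·cos 24.958° = 93.497633
roll angle φ = 35.835° = 0.62543874 rad
x = r_b·(cos φ + φ·sin φ) = 93.497633·(0.81070634 + 0.62543874·0.58545302) = 110.034684
y = r_b·(sin φ − φ·cos φ) = 93.497633·(0.58545302 − 0.62543874·0.81070634) = 7.330763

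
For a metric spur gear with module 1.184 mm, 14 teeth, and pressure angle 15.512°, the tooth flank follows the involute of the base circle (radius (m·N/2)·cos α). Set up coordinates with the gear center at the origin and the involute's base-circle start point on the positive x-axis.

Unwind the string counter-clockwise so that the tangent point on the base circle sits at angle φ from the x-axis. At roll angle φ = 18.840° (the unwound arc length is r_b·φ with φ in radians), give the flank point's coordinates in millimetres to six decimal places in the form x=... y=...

pitch radius r_p = m·N/2 = 1.184·14/2 = 8.288000
base radius r_b = r_p·cos α = 8.288000·cos 15.512° = 7.986105
roll angle φ = 18.840° = 0.32882003 rad
x = r_b·(cos φ + φ·sin φ) = 7.986105·(0.94642405 + 0.32882003·0.32292650) = 8.406244
y = r_b·(sin φ − φ·cos φ) = 7.986105·(0.32292650 − 0.32882003·0.94642405) = 0.093624

x=8.406244 y=0.093624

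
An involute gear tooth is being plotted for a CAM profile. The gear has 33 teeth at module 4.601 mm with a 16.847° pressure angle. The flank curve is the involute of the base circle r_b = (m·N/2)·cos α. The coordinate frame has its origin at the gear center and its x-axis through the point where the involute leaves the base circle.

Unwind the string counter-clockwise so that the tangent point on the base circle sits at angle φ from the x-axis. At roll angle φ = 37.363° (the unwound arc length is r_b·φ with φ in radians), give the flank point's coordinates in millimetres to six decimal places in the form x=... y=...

pitch radius r_p = m·N/2 = 4.601·33/2 = 75.916500
base radius r_b = r_p·cos α = 75.916500·cos 16.847° = 72.658322
roll angle φ = 37.363° = 0.65210737 rad
x = r_b·(cos φ + φ·sin φ) = 72.658322·(0.79480668 + 0.65210737·0.60686270) = 86.503098
y = r_b·(sin φ − φ·cos φ) = 72.658322·(0.60686270 − 0.65210737·0.79480668) = 6.434869

x=86.503098 y=6.434869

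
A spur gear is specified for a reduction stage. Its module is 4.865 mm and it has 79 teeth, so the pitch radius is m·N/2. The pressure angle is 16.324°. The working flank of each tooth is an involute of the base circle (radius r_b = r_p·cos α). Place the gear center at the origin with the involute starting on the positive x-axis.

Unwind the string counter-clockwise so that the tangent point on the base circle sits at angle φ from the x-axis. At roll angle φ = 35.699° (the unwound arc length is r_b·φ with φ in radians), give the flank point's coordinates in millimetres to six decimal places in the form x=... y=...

x=216.817795 y=14.299949

pitch radius r_p = m·N/2 = 4.865·79/2 = 192.167500
base radius r_b = r_p·cos α = 192.167500·cos 16.324° = 184.420775
roll angle φ = 35.699° = 0.62306509 rad
x = r_b·(cos φ + φ·sin φ) = 184.420775·(0.81209371 + 0.62306509·0.58352704) = 216.817795
y = r_b·(sin φ − φ·cos φ) = 184.420775·(0.58352704 − 0.62306509·0.81209371) = 14.299949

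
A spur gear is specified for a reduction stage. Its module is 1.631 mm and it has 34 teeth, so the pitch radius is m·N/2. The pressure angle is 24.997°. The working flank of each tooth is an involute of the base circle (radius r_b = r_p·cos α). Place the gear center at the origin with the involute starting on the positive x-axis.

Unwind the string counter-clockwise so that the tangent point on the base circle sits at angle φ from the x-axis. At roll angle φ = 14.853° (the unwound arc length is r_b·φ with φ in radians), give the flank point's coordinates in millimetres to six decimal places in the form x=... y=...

x=25.960065 y=0.144951

pitch radius r_p = m·N/2 = 1.631·34/2 = 27.727000
base radius r_b = r_p·cos α = 27.727000·cos 24.997° = 25.129810
roll angle φ = 14.853° = 0.25923375 rad
x = r_b·(cos φ + φ·sin φ) = 25.129810·(0.96658668 + 0.25923375·0.25633998) = 25.960065
y = r_b·(sin φ − φ·cos φ) = 25.129810·(0.25633998 − 0.25923375·0.96658668) = 0.144951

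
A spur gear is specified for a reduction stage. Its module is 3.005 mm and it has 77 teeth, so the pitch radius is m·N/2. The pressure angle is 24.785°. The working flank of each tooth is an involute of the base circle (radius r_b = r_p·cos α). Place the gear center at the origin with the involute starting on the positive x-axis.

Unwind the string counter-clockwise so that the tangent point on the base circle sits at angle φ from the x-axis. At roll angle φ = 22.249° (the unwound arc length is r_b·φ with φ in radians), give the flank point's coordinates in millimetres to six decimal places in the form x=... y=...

pitch radius r_p = m·N/2 = 3.005·77/2 = 115.692500
base radius r_b = r_p·cos α = 115.692500·cos 24.785° = 105.035747
roll angle φ = 22.249° = 0.38831831 rad
x = r_b·(cos φ + φ·sin φ) = 105.035747·(0.92554711 + 0.38831831·0.37863246) = 112.658929
y = r_b·(sin φ − φ·cos φ) = 105.035747·(0.37863246 − 0.38831831·0.92554711) = 2.019373

x=112.658929 y=2.019373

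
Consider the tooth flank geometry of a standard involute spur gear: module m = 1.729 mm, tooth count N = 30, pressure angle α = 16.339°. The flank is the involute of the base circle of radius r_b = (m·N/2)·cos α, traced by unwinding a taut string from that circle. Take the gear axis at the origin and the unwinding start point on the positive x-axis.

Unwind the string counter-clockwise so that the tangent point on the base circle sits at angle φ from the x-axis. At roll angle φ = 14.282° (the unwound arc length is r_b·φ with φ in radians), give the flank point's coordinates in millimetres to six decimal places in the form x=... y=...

pitch radius r_p = m·N/2 = 1.729·30/2 = 25.935000
base radius r_b = r_p·cos α = 25.935000·cos 16.339° = 24.887590
roll angle φ = 14.282° = 0.24926792 rad
x = r_b·(cos φ + φ·sin φ) = 24.887590·(0.96909328 + 0.24926792·0.24669458) = 25.648810
y = r_b·(sin φ − φ·cos φ) = 24.887590·(0.24669458 − 0.24926792·0.96909328) = 0.127691

x=25.648810 y=0.127691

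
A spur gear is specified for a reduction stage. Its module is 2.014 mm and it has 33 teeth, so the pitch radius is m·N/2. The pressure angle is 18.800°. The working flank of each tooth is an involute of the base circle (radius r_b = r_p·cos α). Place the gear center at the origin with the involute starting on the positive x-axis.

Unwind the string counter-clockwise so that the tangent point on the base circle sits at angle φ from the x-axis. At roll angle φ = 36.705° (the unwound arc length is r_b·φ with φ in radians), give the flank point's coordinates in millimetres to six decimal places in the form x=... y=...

pitch radius r_p = m·N/2 = 2.014·33/2 = 33.231000
base radius r_b = r_p·cos α = 33.231000·cos 18.800° = 31.458102
roll angle φ = 36.705° = 0.64062310 rad
x = r_b·(cos φ + φ·sin φ) = 31.458102·(0.80172349 + 0.64062310·0.59769511) = 37.265921
y = r_b·(sin φ − φ·cos φ) = 31.458102·(0.59769511 − 0.64062310·0.80172349) = 2.645391

x=37.265921 y=2.645391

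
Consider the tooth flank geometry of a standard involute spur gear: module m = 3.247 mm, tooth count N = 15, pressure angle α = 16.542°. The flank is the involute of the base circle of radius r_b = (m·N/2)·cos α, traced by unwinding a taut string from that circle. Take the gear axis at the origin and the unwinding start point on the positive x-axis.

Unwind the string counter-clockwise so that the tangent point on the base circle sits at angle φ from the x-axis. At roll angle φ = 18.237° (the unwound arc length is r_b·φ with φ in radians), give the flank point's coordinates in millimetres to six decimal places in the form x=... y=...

x=24.497343 y=0.248400

pitch radius r_p = m·N/2 = 3.247·15/2 = 24.352500
base radius r_b = r_p·cos α = 24.352500·cos 16.542° = 23.344581
roll angle φ = 18.237° = 0.31829570 rad
x = r_b·(cos φ + φ·sin φ) = 23.344581·(0.94977016 + 0.31829570·0.31294832) = 24.497343
y = r_b·(sin φ − φ·cos φ) = 23.344581·(0.31294832 − 0.31829570·0.94977016) = 0.248400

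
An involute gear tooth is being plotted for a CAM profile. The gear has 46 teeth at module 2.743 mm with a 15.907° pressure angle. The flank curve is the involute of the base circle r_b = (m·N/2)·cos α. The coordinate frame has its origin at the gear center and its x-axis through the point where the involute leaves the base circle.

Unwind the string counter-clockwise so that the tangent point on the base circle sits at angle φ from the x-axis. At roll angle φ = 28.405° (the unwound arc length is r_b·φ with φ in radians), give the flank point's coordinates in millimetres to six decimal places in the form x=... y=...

x=67.677355 y=2.404253

pitch radius r_p = m·N/2 = 2.743·46/2 = 63.089000
base radius r_b = r_p·cos α = 63.089000·cos 15.907° = 60.673185
roll angle φ = 28.405° = 0.49576077 rad
x = r_b·(cos φ + φ·sin φ) = 60.673185·(0.87960706 + 0.49576077·0.47570097) = 67.677355
y = r_b·(sin φ − φ·cos φ) = 60.673185·(0.47570097 − 0.49576077·0.87960706) = 2.404253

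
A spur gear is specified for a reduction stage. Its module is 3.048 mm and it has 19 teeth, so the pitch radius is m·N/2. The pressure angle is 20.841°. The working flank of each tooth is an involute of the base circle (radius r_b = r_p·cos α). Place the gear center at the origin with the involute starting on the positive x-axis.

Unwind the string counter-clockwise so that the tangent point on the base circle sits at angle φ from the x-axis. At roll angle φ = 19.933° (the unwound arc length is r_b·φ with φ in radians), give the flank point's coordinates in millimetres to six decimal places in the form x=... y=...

x=28.649878 y=0.375245

pitch radius r_p = m·N/2 = 3.048·19/2 = 28.956000
base radius r_b = r_p·cos α = 28.956000·cos 20.841° = 27.061447
roll angle φ = 19.933° = 0.34789648 rad
x = r_b·(cos φ + φ·sin φ) = 27.061447·(0.94009193 + 0.34789648·0.34092106) = 28.649878
y = r_b·(sin φ − φ·cos φ) = 27.061447·(0.34092106 − 0.34789648·0.94009193) = 0.375245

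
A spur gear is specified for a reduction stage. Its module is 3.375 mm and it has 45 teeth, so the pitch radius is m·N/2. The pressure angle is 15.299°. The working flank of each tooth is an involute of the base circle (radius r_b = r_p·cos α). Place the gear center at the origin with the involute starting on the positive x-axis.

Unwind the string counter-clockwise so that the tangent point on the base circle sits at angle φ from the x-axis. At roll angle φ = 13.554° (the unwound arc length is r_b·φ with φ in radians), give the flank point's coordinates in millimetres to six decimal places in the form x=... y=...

x=75.267336 y=0.321416

pitch radius r_p = m·N/2 = 3.375·45/2 = 75.937500
base radius r_b = r_p·cos α = 75.937500·cos 15.299° = 73.246429
roll angle φ = 13.554° = 0.23656193 rad
x = r_b·(cos φ + φ·sin φ) = 73.246429·(0.97214947 + 0.23656193·0.23436170) = 75.267336
y = r_b·(sin φ − φ·cos φ) = 73.246429·(0.23436170 − 0.23656193·0.97214947) = 0.321416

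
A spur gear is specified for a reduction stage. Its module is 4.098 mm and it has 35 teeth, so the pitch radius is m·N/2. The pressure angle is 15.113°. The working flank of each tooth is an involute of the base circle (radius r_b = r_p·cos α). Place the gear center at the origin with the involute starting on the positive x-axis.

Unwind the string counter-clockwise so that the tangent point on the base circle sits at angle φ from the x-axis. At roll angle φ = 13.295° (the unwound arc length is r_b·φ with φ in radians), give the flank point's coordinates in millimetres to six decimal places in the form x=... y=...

pitch radius r_p = m·N/2 = 4.098·35/2 = 71.715000
base radius r_b = r_p·cos α = 71.715000·cos 15.113° = 69.234629
roll angle φ = 13.295° = 0.23204152 rad
x = r_b·(cos φ + φ·sin φ) = 69.234629·(0.97319894 + 0.23204152·0.22996481) = 71.073524
y = r_b·(sin φ − φ·cos φ) = 69.234629·(0.22996481 − 0.23204152·0.97319894) = 0.286787

x=71.073524 y=0.286787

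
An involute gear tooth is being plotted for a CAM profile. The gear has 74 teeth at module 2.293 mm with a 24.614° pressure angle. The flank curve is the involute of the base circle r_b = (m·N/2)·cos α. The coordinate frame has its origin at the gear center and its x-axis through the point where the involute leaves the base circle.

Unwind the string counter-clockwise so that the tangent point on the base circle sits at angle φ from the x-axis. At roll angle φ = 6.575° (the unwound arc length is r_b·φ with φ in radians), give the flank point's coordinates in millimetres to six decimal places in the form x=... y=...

x=77.638065 y=0.038803

pitch radius r_p = m·N/2 = 2.293·74/2 = 84.841000
base radius r_b = r_p·cos α = 84.841000·cos 24.614° = 77.131869
roll angle φ = 6.575° = 0.11475540 rad
x = r_b·(cos φ + φ·sin φ) = 77.131869·(0.99342282 + 0.11475540·0.11450370) = 77.638065
y = r_b·(sin φ − φ·cos φ) = 77.131869·(0.11450370 − 0.11475540·0.99342282) = 0.038803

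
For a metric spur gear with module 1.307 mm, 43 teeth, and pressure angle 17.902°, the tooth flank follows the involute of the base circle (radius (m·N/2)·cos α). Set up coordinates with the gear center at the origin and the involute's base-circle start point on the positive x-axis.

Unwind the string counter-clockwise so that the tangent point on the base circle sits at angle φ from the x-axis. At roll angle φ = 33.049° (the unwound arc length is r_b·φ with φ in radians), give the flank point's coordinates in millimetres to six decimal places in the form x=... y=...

pitch radius r_p = m·N/2 = 1.307·43/2 = 28.100500
base radius r_b = r_p·cos α = 28.100500·cos 17.902° = 26.739977
roll angle φ = 33.049° = 0.57681386 rad
x = r_b·(cos φ + φ·sin φ) = 26.739977·(0.83820448 + 0.57681386·0.54535608) = 30.825135
y = r_b·(sin φ − φ·cos φ) = 26.739977·(0.54535608 − 0.57681386·0.83820448) = 1.654352

x=30.825135 y=1.654352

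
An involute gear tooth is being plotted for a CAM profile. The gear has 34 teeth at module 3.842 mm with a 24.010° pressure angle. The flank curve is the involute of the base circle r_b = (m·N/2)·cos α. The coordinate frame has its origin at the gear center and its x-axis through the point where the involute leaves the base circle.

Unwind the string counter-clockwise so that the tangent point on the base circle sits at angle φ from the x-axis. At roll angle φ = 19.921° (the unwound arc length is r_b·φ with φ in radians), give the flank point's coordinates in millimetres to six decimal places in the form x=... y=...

pitch radius r_p = m·N/2 = 3.842·34/2 = 65.314000
base radius r_b = r_p·cos α = 65.314000·cos 24.010° = 59.662671
roll angle φ = 19.921° = 0.34768704 rad
x = r_b·(cos φ + φ·sin φ) = 59.662671·(0.94016331 + 0.34768704·0.34072416) = 63.160614
y = r_b·(sin φ − φ·cos φ) = 59.662671·(0.34072416 − 0.34768704·0.94016331) = 0.825825

x=63.160614 y=0.825825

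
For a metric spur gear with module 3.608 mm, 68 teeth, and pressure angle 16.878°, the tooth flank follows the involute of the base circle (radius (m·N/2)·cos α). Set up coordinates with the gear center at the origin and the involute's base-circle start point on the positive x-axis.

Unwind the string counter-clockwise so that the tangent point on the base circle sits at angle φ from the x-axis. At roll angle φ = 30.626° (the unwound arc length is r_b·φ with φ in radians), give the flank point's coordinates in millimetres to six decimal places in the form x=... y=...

x=132.978776 y=5.806915

pitch radius r_p = m·N/2 = 3.608·68/2 = 122.672000
base radius r_b = r_p·cos α = 122.672000·cos 16.878° = 117.387920
roll angle φ = 30.626° = 0.53452454 rad
x = r_b·(cos φ + φ·sin φ) = 117.387920·(0.86051094 + 0.53452454·0.50943196) = 132.978776
y = r_b·(sin φ − φ·cos φ) = 117.387920·(0.50943196 − 0.53452454·0.86051094) = 5.806915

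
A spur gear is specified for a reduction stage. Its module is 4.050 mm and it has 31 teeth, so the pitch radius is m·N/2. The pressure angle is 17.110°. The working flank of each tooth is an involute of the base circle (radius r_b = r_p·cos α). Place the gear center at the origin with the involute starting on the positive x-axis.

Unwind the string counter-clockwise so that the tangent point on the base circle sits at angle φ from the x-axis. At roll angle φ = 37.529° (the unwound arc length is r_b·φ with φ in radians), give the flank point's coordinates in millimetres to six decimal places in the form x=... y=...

pitch radius r_p = m·N/2 = 4.050·31/2 = 62.775000
base radius r_b = r_p·cos α = 62.775000·cos 17.110° = 59.996684
roll angle φ = 37.529° = 0.65500461 rad
x = r_b·(cos φ + φ·sin φ) = 59.996684·(0.79304512 + 0.65500461·0.60916290) = 71.519025
y = r_b·(sin φ − φ·cos φ) = 59.996684·(0.60916290 − 0.65500461·0.79304512) = 5.382584

x=71.519025 y=5.382584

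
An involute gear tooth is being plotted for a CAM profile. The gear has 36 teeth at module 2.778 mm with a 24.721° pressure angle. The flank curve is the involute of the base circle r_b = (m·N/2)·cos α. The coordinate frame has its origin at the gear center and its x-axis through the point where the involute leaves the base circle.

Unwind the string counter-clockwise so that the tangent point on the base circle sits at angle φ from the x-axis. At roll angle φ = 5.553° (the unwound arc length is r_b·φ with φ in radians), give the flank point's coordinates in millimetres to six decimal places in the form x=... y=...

x=45.634205 y=0.013770

pitch radius r_p = m·N/2 = 2.778·36/2 = 50.004000
base radius r_b = r_p·cos α = 50.004000·cos 24.721° = 45.421381
roll angle φ = 5.553° = 0.09691813 rad
x = r_b·(cos φ + φ·sin φ) = 45.421381·(0.99530711 + 0.09691813·0.09676648) = 45.634205
y = r_b·(sin φ − φ·cos φ) = 45.421381·(0.09676648 − 0.09691813·0.99530711) = 0.013770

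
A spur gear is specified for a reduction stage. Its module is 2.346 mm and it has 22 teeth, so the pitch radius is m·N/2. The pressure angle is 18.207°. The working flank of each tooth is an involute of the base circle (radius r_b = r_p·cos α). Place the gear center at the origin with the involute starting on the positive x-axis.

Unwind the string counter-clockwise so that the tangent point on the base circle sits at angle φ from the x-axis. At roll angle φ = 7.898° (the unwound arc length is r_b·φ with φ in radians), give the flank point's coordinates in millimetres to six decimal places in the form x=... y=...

pitch radius r_p = m·N/2 = 2.346·22/2 = 25.806000
base radius r_b = r_p·cos α = 25.806000·cos 18.207° = 24.513994
roll angle φ = 7.898° = 0.13784610 rad
x = r_b·(cos φ + φ·sin φ) = 24.513994·(0.99051426 + 0.13784610·0.13740997) = 24.745791
y = r_b·(sin φ − φ·cos φ) = 24.513994·(0.13740997 − 0.13784610·0.99051426) = 0.021362

x=24.745791 y=0.021362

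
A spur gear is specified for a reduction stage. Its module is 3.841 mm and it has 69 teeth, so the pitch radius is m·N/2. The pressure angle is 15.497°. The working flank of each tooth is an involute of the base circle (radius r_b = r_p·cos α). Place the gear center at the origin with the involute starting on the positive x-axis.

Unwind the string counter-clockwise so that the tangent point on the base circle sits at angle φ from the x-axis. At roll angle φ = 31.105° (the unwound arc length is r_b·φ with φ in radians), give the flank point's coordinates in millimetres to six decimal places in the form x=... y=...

pitch radius r_p = m·N/2 = 3.841·69/2 = 132.514500
base radius r_b = r_p·cos α = 132.514500·cos 15.497° = 127.696862
roll angle φ = 31.105° = 0.54288466 rad
x = r_b·(cos φ + φ·sin φ) = 127.696862·(0.85622201 + 0.54288466·0.51660805) = 145.150545
y = r_b·(sin φ − φ·cos φ) = 127.696862·(0.51660805 − 0.54288466·0.85622201) = 6.611921

x=145.150545 y=6.611921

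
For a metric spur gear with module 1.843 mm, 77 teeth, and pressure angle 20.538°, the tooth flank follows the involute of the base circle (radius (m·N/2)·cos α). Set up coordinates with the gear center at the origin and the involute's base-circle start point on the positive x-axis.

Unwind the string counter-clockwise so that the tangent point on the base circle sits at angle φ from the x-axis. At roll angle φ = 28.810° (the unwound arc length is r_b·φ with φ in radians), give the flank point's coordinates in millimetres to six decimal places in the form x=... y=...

x=74.321962 y=2.745276

pitch radius r_p = m·N/2 = 1.843·77/2 = 70.955500
base radius r_b = r_p·cos α = 70.955500·cos 20.538° = 66.445548
roll angle φ = 28.810° = 0.50282936 rad
x = r_b·(cos φ + φ·sin φ) = 66.445548·(0.87622258 + 0.50282936·0.48190661) = 74.321962
y = r_b·(sin φ − φ·cos φ) = 66.445548·(0.48190661 − 0.50282936·0.87622258) = 2.745276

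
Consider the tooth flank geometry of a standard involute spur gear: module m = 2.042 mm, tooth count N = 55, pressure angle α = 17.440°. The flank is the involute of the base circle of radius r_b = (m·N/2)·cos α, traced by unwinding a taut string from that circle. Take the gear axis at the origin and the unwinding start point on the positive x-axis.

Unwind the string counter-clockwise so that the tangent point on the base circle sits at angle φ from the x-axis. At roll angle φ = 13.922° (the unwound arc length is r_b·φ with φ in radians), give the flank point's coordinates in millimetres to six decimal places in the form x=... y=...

x=55.131897 y=0.254683

pitch radius r_p = m·N/2 = 2.042·55/2 = 56.155000
base radius r_b = r_p·cos α = 56.155000·cos 17.440° = 53.573629
roll angle φ = 13.922° = 0.24298474 rad
x = r_b·(cos φ + φ·sin φ) = 53.573629·(0.97062417 + 0.24298474·0.24060075) = 55.131897
y = r_b·(sin φ − φ·cos φ) = 53.573629·(0.24060075 − 0.24298474·0.97062417) = 0.254683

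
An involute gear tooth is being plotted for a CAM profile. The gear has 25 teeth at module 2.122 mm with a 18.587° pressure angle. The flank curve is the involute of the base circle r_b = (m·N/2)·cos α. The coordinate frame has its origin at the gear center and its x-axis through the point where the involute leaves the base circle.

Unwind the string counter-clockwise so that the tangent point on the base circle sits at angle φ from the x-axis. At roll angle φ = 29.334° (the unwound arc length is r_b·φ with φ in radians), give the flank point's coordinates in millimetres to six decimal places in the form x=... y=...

pitch radius r_p = m·N/2 = 2.122·25/2 = 26.525000
base radius r_b = r_p·cos α = 26.525000·cos 18.587° = 25.141476
roll angle φ = 29.334° = 0.51197488 rad
x = r_b·(cos φ + φ·sin φ) = 25.141476·(0.87177871 + 0.51197488·0.48989986) = 28.223699
y = r_b·(sin φ − φ·cos φ) = 25.141476·(0.48989986 − 0.51197488·0.87177871) = 1.095441

x=28.223699 y=1.095441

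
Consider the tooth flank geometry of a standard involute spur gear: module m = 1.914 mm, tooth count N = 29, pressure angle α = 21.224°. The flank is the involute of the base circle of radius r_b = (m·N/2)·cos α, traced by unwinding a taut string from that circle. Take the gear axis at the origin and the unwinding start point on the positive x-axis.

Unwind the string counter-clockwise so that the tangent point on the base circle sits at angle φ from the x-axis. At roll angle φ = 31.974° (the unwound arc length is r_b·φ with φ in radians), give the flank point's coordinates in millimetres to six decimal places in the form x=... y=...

x=29.590661 y=1.452520

pitch radius r_p = m·N/2 = 1.914·29/2 = 27.753000
base radius r_b = r_p·cos α = 27.753000·cos 21.224° = 25.870576
roll angle φ = 31.974° = 0.55805158 rad
x = r_b·(cos φ + φ·sin φ) = 25.870576·(0.84828848 + 0.55805158·0.52953438) = 29.590661
y = r_b·(sin φ − φ·cos φ) = 25.870576·(0.52953438 − 0.55805158·0.84828848) = 1.452520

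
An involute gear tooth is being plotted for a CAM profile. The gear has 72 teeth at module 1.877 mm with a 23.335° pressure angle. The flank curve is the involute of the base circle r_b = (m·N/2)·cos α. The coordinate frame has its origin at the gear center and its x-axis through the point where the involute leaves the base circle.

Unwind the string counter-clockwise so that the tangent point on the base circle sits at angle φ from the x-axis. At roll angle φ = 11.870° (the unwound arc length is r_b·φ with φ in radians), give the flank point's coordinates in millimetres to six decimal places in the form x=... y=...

pitch radius r_p = m·N/2 = 1.877·72/2 = 67.572000
base radius r_b = r_p·cos α = 67.572000·cos 23.335° = 62.044920
roll angle φ = 11.870° = 0.20717058 rad
x = r_b·(cos φ + φ·sin φ) = 62.044920·(0.97861682 + 0.20717058·0.20569181) = 63.362141
y = r_b·(sin φ − φ·cos φ) = 62.044920·(0.20569181 − 0.20717058·0.97861682) = 0.183107

x=63.362141 y=0.183107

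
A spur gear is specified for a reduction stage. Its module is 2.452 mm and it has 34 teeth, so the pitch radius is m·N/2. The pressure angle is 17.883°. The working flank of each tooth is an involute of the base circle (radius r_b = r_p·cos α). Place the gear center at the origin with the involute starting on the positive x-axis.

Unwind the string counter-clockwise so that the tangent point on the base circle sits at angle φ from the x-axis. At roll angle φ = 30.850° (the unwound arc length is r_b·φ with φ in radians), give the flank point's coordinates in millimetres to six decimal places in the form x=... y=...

pitch radius r_p = m·N/2 = 2.452·34/2 = 41.684000
base radius r_b = r_p·cos α = 41.684000·cos 17.883° = 39.670061
roll angle φ = 30.850° = 0.53843407 rad
x = r_b·(cos φ + φ·sin φ) = 39.670061·(0.85851273 + 0.53843407·0.51279225) = 45.010347
y = r_b·(sin φ − φ·cos φ) = 39.670061·(0.51279225 − 0.53843407·0.85851273) = 2.004915

x=45.010347 y=2.004915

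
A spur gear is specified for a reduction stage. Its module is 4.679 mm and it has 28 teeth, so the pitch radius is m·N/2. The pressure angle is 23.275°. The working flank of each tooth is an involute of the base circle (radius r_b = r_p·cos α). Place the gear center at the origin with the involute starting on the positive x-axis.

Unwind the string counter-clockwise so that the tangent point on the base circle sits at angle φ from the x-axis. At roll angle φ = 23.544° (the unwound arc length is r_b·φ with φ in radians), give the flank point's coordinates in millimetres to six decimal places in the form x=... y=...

pitch radius r_p = m·N/2 = 4.679·28/2 = 65.506000
base radius r_b = r_p·cos α = 65.506000·cos 23.275° = 60.175049
roll angle φ = 23.544° = 0.41092032 rad
x = r_b·(cos φ + φ·sin φ) = 60.175049·(0.91675359 + 0.41092032·0.39945320) = 65.043031
y = r_b·(sin φ − φ·cos φ) = 60.175049·(0.39945320 − 0.41092032·0.91675359) = 1.368412

x=65.043031 y=1.368412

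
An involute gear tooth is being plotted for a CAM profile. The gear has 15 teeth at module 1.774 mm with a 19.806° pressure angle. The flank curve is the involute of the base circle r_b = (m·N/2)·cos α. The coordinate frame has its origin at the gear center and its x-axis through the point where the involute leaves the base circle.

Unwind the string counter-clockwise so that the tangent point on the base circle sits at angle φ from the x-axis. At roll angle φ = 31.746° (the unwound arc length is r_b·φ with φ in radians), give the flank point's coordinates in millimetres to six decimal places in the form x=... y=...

x=14.294451 y=0.688207

pitch radius r_p = m·N/2 = 1.774·15/2 = 13.305000
base radius r_b = r_p·cos α = 13.305000·cos 19.806° = 12.517947
roll angle φ = 31.746° = 0.55407222 rad
x = r_b·(cos φ + φ·sin φ) = 12.517947·(0.85038896 + 0.55407222·0.52615456) = 14.294451
y = r_b·(sin φ − φ·cos φ) = 12.517947·(0.52615456 − 0.55407222·0.85038896) = 0.688207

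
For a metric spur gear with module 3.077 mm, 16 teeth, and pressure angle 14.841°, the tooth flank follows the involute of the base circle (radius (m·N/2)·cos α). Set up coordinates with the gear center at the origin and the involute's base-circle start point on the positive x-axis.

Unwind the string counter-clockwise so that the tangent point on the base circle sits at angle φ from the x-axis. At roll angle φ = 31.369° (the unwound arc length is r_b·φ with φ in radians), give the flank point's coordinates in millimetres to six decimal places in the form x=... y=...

x=27.098217 y=1.263052

pitch radius r_p = m·N/2 = 3.077·16/2 = 24.616000
base radius r_b = r_p·cos α = 24.616000·cos 14.841° = 23.794819
roll angle φ = 31.369° = 0.54749233 rad
x = r_b·(cos φ + φ·sin φ) = 23.794819·(0.85383257 + 0.54749233·0.52054774) = 27.098217
y = r_b·(sin φ − φ·cos φ) = 23.794819·(0.52054774 − 0.54749233·0.85383257) = 1.263052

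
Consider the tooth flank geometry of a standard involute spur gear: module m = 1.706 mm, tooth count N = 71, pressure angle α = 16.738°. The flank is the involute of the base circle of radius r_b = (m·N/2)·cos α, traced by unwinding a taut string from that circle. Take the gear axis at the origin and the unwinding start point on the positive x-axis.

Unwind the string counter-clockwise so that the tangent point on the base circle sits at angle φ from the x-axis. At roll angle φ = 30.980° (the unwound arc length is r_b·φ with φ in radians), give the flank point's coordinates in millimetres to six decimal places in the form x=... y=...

pitch radius r_p = m·N/2 = 1.706·71/2 = 60.563000
base radius r_b = r_p·cos α = 60.563000·cos 16.738° = 57.997049
roll angle φ = 30.980° = 0.54070300 rad
x = r_b·(cos φ + φ·sin φ) = 57.997049·(0.85734703 + 0.54070300·0.51473884) = 65.865384
y = r_b·(sin φ − φ·cos φ) = 57.997049·(0.51473884 − 0.54070300·0.85734703) = 2.967635

x=65.865384 y=2.967635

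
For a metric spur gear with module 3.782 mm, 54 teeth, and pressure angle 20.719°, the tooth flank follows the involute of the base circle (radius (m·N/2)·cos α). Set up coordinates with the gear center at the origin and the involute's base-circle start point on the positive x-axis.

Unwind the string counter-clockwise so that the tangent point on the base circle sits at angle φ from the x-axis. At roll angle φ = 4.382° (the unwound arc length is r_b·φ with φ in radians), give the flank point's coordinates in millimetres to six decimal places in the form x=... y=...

pitch radius r_p = m·N/2 = 3.782·54/2 = 102.114000
base radius r_b = r_p·cos α = 102.114000·cos 20.719° = 95.509957
roll angle φ = 4.382° = 0.07648033 rad
x = r_b·(cos φ + φ·sin φ) = 95.509957·(0.99707681 + 0.07648033·0.07640579) = 95.788879
y = r_b·(sin φ − φ·cos φ) = 95.509957·(0.07640579 − 0.07648033·0.99707681) = 0.014234

x=95.788879 y=0.014234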